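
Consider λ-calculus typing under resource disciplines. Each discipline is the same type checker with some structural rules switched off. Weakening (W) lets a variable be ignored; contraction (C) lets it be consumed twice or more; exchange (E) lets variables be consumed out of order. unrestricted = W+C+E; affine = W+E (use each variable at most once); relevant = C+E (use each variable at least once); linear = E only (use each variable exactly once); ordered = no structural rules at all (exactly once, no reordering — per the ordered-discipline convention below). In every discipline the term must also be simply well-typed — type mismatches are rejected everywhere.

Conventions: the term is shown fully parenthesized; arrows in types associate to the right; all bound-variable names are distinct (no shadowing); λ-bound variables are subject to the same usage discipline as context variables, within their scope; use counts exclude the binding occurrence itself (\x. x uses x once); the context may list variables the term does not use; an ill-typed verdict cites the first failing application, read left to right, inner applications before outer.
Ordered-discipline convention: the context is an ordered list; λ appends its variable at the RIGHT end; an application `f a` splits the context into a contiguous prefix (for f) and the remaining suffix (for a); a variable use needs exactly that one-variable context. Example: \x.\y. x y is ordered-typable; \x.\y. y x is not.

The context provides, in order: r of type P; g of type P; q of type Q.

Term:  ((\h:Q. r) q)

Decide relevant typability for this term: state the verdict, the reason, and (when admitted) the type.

no — g, h left unused
usage: r: 1; g: 0; q: 1; h (λ-bound): 0
use order (left to right): r, q
typing: well-typed at P
all disciplines: ordered ✗ · linear ✗ · affine ✓ · relevant ✗ · unrestricted ✓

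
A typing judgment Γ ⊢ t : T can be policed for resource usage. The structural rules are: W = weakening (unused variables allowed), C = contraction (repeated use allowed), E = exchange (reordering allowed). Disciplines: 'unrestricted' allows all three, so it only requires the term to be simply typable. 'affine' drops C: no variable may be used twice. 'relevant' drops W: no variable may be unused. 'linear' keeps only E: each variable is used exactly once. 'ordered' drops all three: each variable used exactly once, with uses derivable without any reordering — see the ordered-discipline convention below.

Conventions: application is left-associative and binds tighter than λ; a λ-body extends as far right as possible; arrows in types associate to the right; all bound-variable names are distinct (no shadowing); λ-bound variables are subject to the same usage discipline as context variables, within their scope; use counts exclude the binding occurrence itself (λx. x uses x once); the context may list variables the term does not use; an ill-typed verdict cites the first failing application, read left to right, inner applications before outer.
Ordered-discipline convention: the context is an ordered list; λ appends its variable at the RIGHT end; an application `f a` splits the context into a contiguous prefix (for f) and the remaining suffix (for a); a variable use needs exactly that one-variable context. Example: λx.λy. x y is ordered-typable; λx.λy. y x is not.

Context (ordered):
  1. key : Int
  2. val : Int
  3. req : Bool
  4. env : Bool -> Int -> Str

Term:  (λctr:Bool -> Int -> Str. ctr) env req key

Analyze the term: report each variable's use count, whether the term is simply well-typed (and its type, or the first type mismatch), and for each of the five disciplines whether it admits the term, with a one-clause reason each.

use counts: key=1; val=0; req=1; env=1; ctr [bound]=1
use order (left to right): ctr, env, req, key
typing: the term checks, with type Str
ordered ✗ (needs weakening: val unused)
linear ✗ (needs weakening: val unused)
affine ✓ (no duplicate uses among key, val, req, env, ctr)
relevant ✗ (needs weakening: val unused)
unrestricted ✓ (well-typed at Str; no restrictions here)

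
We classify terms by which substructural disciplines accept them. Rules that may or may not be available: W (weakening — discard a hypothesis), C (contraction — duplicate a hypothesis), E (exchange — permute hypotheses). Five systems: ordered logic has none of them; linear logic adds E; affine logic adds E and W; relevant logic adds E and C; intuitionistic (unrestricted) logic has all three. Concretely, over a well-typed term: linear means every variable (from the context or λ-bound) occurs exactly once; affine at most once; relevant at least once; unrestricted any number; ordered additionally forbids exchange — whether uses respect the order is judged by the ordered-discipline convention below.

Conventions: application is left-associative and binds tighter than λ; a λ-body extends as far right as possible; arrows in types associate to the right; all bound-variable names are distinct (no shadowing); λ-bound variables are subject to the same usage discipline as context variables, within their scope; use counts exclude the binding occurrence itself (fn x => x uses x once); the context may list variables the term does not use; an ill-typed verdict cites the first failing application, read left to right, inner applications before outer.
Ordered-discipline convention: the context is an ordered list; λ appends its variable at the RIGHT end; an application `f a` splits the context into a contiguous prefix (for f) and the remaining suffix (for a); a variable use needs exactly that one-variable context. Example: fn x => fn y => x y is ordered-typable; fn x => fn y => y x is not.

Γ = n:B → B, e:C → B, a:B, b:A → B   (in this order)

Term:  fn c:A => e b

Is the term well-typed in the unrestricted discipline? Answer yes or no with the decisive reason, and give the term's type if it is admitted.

no — the type mismatch rejects it
variable uses: n ×0; e ×1; a ×0; b ×1; c (λ-bound) ×0
left-to-right use order: e, b
typing: ill-typed: an argument A → B mismatches the expected C
all disciplines: ordered ✗ | linear ✗ | affine ✗ | relevant ✗ | unrestricted ✗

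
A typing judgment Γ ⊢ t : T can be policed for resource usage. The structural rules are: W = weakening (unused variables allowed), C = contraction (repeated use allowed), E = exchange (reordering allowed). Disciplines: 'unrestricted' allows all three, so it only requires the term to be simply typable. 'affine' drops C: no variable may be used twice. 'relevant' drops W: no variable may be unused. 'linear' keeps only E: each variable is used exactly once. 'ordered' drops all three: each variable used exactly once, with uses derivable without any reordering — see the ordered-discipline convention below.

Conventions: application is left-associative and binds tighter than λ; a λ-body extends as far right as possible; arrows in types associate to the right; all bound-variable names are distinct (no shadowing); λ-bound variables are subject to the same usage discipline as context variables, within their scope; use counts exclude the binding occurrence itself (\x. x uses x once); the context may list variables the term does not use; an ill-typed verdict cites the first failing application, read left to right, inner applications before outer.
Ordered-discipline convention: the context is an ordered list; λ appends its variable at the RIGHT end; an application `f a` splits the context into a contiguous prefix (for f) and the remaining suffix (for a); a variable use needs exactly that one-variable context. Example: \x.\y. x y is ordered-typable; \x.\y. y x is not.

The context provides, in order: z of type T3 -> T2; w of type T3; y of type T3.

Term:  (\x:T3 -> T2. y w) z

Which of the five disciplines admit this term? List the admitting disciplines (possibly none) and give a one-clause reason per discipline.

admitted in: none
counts: z: 1; w: 1; y: 1; x [bound]: 0
use order (left to right): y, w, z
typing: ill-typed: non-arrow in function slot: T3
ordered: ✗, not simply typable
linear: ✗, fails simple typing
affine: ✗, a type mismatch blocks all five
relevant: ✗, the type mismatch rejects it
unrestricted: ✗, not simply typable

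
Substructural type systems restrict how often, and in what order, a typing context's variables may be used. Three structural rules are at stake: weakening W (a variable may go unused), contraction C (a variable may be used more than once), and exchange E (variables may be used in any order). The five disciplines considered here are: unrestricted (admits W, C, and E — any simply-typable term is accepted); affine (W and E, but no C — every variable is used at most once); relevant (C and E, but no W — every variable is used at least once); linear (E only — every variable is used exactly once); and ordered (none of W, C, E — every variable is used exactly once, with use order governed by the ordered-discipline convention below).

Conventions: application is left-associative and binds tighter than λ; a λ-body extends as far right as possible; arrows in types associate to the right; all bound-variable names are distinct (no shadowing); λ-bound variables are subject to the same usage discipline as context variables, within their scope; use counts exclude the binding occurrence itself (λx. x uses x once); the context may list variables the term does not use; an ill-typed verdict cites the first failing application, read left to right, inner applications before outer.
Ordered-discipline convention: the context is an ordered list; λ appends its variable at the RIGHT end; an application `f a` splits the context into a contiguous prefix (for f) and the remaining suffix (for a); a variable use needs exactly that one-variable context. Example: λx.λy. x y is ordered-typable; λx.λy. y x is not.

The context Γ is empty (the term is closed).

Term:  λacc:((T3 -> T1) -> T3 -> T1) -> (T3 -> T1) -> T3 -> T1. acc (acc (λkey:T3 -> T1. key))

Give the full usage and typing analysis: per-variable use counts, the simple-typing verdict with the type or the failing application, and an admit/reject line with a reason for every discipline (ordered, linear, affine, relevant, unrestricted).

use counts: acc (λ-bound)=2; key (λ-bound)=1
order of uses: acc, acc, key
typing: well-typed at (((T3 -> T1) -> T3 -> T1) -> (T3 -> T1) -> T3 -> T1) -> (T3 -> T1) -> T3 -> T1
ordered: ✗, uses contraction: acc ×2
linear: ✗, uses contraction: acc ×2
affine: ✗, uses contraction: acc ×2
relevant: ✓, every one of acc, key appears
unrestricted: ✓, well-typed at (((T3 -> T1) -> T3 -> T1) -> (T3 -> T1) -> T3 -> T1) -> (T3 -> T1) -> T3 -> T1; no restrictions here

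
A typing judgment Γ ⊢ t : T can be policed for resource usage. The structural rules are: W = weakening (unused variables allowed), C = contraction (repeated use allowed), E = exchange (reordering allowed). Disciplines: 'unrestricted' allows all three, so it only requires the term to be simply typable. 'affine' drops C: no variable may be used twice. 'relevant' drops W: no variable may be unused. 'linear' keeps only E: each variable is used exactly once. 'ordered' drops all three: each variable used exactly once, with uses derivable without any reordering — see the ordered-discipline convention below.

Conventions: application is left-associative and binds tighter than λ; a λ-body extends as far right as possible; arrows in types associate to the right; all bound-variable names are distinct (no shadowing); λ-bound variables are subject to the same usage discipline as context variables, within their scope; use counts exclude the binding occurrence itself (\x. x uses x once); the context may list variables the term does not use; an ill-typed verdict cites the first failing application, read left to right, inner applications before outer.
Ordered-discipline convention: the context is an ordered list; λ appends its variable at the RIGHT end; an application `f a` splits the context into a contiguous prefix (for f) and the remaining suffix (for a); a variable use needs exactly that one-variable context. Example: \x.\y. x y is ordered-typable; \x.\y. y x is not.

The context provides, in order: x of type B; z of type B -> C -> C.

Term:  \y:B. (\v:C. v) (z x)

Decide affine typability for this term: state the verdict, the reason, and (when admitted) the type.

no — a type mismatch blocks all five
variable uses: x ×1; z ×1; y (λ-bound) ×0; v (λ-bound) ×1
uses in reading order: v, z, x
typing: ill-typed: an application expects C but receives C -> C
per-discipline verdicts: ordered ✗ | linear ✗ | affine ✗ | relevant ✗ | unrestricted ✗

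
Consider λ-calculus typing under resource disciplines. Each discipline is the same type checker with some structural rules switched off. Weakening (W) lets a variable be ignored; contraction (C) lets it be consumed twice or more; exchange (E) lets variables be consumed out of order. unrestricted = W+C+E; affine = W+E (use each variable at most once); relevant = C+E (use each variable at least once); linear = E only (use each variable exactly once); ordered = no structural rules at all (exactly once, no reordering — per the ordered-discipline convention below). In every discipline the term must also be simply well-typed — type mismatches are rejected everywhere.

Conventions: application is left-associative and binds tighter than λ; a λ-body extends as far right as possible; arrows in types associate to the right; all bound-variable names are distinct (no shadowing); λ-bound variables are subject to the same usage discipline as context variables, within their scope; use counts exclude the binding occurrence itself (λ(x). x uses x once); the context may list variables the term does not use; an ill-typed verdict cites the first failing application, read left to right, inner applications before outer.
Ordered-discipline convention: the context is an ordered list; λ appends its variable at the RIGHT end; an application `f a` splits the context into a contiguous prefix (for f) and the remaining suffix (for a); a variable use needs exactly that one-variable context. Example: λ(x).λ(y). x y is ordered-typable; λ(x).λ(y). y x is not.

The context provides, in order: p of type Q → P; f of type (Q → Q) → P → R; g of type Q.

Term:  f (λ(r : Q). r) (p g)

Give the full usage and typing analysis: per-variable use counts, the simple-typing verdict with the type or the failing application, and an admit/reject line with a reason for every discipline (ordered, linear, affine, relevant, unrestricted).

variable uses: p=1, f=1, g=1, r (λ-bound)=1
left-to-right use order: f, r, p, g
typing: ✓ — R
ordered: ✗ — needs exchange: uses follow f, r, p, g
linear: ✓ — exactly-once usage across p, f, g, r
affine: ✓ — at most one use each (p, f, g, r)
relevant: ✓ — every one of p, f, g, r appears
unrestricted: ✓ — well-typed at R; no restrictions here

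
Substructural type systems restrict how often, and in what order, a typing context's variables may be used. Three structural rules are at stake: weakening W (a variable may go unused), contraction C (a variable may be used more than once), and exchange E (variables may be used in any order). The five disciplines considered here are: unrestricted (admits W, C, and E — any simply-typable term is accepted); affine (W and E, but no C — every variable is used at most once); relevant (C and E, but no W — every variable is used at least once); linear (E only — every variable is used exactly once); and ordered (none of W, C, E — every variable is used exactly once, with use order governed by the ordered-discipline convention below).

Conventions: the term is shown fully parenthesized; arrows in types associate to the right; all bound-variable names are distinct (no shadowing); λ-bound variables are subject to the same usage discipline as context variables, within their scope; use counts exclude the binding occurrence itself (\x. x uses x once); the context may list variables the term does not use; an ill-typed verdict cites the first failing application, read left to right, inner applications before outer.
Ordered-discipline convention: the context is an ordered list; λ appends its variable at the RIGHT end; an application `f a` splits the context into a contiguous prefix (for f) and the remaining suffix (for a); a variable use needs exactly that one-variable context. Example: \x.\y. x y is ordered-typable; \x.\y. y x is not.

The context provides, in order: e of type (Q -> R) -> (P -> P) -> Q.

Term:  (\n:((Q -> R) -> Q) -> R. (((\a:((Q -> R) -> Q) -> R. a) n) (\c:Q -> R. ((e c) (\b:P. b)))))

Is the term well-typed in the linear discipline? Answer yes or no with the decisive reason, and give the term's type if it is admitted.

yes — exactly-once usage across e, n, a, c, b; term : (((Q -> R) -> Q) -> R) -> R
usage: e=1; n (bound)=1; a (bound)=1; c (bound)=1; b (bound)=1
left-to-right use order: a, n, e, c, b
typing: ✓ — (((Q -> R) -> Q) -> R) -> R
summary: ordered ✗ | linear ✓ | affine ✓ | relevant ✓ | unrestricted ✓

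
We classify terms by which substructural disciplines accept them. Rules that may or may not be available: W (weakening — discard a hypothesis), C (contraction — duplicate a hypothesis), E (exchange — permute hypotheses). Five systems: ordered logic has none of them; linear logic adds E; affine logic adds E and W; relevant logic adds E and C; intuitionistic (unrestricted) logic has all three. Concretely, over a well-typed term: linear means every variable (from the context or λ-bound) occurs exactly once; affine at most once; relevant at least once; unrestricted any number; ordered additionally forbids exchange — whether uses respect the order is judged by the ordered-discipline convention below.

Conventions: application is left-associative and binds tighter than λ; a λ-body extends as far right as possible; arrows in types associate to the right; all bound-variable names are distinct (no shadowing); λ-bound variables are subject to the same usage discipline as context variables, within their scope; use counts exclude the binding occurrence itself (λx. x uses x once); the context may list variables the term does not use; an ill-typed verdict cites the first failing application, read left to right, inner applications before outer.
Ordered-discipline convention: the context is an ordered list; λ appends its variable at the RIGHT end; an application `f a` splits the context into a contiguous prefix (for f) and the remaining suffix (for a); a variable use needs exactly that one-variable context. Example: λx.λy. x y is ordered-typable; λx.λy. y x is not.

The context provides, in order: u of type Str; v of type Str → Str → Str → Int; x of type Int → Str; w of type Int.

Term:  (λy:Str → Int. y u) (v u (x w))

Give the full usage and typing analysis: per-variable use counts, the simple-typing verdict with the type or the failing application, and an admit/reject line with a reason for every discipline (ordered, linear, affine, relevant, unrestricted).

counts: u: 2×; v: 1×; x: 1×; w: 1×; y (λ-bound): 1×
left-to-right use order: y, u, v, u, x, w
typing: well-typed at Int
ordered: ✗ — repeated use of u ×2
linear: ✗ — repeated use of u ×2
affine: ✗ — repeated use of u ×2
relevant: ✓ — at least one use each (u, v, x, w, y)
unrestricted: ✓ — simply typable at Int; W, C, E all held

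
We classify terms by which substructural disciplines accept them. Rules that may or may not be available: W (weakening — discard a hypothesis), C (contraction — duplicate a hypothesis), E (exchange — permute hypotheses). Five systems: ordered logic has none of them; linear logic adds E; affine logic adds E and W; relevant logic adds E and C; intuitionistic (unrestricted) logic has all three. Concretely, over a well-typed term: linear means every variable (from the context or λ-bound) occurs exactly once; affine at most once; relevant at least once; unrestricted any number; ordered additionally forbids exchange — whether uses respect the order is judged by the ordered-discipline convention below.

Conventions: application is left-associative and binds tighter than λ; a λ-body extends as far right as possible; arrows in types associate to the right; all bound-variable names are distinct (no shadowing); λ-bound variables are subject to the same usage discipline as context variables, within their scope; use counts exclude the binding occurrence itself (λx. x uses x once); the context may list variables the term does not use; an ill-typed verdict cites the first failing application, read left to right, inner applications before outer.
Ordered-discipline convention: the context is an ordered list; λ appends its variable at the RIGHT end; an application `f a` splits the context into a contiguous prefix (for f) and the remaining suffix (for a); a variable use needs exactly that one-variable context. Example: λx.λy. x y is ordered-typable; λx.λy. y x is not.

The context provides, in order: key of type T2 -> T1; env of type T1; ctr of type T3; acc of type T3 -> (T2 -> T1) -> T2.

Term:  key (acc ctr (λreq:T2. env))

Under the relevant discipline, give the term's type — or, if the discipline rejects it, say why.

not well-typed under relevant — unused: req — weakening required
variable uses: key ×1; env ×1; ctr ×1; acc ×1; req (λ-bound) ×0
use order (left to right): key, acc, ctr, env
typing: well-typed — term : T1
per-discipline verdicts: ordered ✗, linear ✗, affine ✓, relevant ✗, unrestricted ✓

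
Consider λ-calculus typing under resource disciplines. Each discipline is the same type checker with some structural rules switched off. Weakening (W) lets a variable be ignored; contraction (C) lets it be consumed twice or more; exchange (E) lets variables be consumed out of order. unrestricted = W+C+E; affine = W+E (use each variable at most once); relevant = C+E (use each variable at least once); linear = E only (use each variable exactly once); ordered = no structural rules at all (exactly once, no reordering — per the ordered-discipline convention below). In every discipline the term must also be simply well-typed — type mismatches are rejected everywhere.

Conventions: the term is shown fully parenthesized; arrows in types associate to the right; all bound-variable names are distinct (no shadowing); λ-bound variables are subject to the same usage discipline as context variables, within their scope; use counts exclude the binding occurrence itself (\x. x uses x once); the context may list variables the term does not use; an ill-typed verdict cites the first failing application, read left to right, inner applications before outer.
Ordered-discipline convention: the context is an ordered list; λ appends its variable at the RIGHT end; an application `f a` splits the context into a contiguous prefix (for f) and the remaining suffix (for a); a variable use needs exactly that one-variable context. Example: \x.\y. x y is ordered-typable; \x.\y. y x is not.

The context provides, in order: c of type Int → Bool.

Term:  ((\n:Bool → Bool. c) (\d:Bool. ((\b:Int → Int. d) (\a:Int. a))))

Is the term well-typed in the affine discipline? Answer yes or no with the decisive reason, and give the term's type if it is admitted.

yes — c, n, d, b, a: no repeats, contraction unneeded; term : Int → Bool
counts: c: 1×, n [bound]: 0×, d [bound]: 1×, b [bound]: 0×, a [bound]: 1×
uses in reading order: c, d, a
typing: well-typed at Int → Bool
across the five disciplines: ordered ✗; linear ✗; affine ✓; relevant ✗; unrestricted ✓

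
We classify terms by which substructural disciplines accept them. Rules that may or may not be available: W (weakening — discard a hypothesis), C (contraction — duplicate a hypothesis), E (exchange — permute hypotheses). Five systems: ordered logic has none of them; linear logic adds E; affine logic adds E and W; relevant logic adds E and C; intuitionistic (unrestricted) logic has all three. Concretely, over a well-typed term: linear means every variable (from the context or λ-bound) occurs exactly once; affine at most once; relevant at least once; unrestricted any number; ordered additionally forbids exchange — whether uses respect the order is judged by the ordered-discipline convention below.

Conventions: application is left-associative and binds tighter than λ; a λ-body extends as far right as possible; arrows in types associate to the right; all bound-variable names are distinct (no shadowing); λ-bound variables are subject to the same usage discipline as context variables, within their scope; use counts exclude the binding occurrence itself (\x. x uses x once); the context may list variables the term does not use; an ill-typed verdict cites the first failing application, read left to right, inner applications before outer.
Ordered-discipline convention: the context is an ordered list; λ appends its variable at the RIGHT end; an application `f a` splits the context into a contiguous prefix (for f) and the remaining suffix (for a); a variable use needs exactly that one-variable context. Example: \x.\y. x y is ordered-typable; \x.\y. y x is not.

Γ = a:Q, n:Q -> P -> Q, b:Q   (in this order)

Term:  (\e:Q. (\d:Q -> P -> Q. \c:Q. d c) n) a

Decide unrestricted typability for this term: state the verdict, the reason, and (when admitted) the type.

yes — type-checks (Q -> P -> Q) and nothing is barred; term : Q -> P -> Q
variable uses: a: 1; n: 1; b: 0; e (bound): 0; d (bound): 1; c (bound): 1
use order (left to right): d, c, n, a
typing: well-typed at Q -> P -> Q
summary: ordered ✗ | linear ✗ | affine ✓ | relevant ✗ | unrestricted ✓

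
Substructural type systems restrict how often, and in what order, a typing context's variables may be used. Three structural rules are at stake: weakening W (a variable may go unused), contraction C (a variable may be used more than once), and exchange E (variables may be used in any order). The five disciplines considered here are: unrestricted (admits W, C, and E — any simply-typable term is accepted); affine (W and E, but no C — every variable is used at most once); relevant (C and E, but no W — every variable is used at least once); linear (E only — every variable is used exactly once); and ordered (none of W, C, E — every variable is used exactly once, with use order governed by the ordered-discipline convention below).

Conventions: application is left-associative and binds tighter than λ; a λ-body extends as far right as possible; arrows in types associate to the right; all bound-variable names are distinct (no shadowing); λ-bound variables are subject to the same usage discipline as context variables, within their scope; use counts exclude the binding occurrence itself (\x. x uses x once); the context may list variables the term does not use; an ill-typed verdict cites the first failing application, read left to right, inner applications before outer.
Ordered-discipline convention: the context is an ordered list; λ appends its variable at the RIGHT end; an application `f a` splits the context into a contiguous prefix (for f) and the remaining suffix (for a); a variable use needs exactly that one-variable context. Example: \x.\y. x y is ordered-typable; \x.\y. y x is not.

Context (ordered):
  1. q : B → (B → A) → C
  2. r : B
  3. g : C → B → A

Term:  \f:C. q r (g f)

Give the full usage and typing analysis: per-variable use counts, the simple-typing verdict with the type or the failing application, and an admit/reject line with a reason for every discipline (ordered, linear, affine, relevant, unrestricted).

variable uses: q ×1; r ×1; g ×1; f (λ-bound) ×1
use order (left to right): q, r, g, f
typing: well-typed at C → C
ordered: ✓ — q, r, g, f once each; derivable with no W/C/E
linear: ✓ — single use per variable (q, r, g, f)
affine: ✓ — at most one use each (q, r, g, f)
relevant: ✓ — every one of q, r, g, f appears
unrestricted: ✓ — type-checks (C → C) and nothing is barred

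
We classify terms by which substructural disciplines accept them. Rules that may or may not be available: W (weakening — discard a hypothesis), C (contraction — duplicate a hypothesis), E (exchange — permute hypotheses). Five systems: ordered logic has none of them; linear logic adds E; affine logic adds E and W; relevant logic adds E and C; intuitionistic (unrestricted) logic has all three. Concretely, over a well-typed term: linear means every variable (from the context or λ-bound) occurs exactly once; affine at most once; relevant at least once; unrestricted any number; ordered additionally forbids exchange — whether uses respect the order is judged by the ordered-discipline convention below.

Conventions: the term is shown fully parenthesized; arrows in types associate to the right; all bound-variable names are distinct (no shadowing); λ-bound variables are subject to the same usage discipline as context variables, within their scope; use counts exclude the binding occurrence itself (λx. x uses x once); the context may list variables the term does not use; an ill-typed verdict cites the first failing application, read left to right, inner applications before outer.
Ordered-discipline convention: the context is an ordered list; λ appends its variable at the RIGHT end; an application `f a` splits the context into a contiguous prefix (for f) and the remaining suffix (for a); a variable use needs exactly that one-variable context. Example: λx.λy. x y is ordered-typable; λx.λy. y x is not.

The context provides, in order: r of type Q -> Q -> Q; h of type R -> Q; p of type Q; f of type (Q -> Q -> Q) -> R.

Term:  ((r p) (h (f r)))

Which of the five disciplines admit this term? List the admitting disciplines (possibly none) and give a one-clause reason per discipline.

admitted in: relevant, unrestricted
use counts: r: 2, h: 1, p: 1, f: 1
left-to-right use order: r, p, h, f, r
typing: well-typed — term : Q
ordered ✗ (repeated use of r ×2)
linear ✗ (repeated use of r ×2)
affine ✗ (repeated use of r ×2)
relevant ✓ (every one of r, h, p, f appears)
unrestricted ✓ (simply typable at Q; W, C, E all held)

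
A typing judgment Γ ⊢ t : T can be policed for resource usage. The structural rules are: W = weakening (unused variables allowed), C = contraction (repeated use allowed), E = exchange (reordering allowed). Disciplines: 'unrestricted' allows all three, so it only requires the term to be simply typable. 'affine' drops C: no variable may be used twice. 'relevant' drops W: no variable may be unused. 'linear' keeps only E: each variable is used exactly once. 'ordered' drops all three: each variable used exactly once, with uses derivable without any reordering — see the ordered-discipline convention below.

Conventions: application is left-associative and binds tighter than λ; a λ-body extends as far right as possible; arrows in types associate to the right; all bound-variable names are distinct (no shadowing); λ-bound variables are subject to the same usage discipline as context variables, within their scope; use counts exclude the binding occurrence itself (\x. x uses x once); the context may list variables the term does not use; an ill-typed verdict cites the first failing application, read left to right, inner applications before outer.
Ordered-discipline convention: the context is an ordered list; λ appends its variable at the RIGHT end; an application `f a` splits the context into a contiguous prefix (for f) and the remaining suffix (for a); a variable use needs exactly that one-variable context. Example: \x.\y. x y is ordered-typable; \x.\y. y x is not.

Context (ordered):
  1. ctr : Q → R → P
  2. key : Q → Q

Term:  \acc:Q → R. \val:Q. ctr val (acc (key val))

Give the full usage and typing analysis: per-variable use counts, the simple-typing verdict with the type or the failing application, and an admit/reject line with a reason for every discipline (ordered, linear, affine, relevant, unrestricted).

counts: ctr: 1×, key: 1×, acc [bound]: 1×, val [bound]: 2×
use order (left to right): ctr, val, acc, key, val
typing: well-typed — term : (Q → R) → Q → P
ordered ✗ (uses contraction: val ×2)
linear ✗ (uses contraction: val ×2)
affine ✗ (uses contraction: val ×2)
relevant ✓ (none of ctr, key, acc, val goes unused)
unrestricted ✓ (typability at (Q → R) → Q → P is all that's needed)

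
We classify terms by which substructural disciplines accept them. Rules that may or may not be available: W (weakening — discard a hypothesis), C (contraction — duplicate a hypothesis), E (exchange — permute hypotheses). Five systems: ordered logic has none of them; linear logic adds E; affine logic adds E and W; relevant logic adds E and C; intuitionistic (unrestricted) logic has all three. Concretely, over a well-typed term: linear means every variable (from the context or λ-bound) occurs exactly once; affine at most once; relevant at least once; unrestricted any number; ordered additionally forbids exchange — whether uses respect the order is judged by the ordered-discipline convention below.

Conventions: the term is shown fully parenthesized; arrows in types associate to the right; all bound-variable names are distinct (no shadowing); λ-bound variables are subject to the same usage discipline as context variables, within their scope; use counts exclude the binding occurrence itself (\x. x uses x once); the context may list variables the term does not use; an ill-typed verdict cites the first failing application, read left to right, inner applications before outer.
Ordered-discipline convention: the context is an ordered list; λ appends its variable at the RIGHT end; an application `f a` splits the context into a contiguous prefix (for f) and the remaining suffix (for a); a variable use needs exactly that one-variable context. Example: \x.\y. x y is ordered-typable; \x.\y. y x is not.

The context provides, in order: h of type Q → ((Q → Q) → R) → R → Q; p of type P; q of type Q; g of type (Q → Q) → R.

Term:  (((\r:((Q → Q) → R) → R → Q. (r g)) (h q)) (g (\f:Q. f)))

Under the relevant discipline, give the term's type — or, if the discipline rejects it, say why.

not well-typed under relevant — unused: p — weakening required
usage: h: 1; p: 0; q: 1; g: 2; r [bound]: 1; f [bound]: 1
uses in reading order: r, g, h, q, g, f
typing: well-typed at Q
per-discipline verdicts: ordered ✗, linear ✗, affine ✗, relevant ✗, unrestricted ✓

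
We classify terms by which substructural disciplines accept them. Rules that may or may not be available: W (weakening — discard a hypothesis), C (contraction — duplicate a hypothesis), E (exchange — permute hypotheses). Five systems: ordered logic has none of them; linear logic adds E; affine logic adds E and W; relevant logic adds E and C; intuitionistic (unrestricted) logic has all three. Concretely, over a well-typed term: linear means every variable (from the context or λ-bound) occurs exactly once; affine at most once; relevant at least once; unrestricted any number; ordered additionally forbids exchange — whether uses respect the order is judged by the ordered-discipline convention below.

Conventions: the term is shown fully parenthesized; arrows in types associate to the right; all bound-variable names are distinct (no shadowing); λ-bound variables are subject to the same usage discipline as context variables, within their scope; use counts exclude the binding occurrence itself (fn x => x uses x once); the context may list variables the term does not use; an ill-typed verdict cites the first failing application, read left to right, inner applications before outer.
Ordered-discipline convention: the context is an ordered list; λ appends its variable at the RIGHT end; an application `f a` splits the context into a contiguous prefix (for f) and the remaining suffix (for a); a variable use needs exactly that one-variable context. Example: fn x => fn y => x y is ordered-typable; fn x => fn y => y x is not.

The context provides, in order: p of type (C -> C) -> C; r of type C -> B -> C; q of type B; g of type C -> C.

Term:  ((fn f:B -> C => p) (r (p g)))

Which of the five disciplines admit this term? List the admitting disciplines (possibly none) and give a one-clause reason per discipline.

admitted in: unrestricted
usage: p ×2, r ×1, q ×0, g ×1, f (bound) ×0
uses in reading order: p, r, p, g
typing: the term checks, with type (C -> C) -> C
ordered: ✗, p ×2 used more than once (contraction); q, f never used (weakening)
linear: ✗, p ×2 used more than once (contraction); q, f never used (weakening)
affine: ✗, p ×2 used more than once (contraction)
relevant: ✗, q, f never used (weakening)
unrestricted: ✓, type-checks ((C -> C) -> C) and nothing is barred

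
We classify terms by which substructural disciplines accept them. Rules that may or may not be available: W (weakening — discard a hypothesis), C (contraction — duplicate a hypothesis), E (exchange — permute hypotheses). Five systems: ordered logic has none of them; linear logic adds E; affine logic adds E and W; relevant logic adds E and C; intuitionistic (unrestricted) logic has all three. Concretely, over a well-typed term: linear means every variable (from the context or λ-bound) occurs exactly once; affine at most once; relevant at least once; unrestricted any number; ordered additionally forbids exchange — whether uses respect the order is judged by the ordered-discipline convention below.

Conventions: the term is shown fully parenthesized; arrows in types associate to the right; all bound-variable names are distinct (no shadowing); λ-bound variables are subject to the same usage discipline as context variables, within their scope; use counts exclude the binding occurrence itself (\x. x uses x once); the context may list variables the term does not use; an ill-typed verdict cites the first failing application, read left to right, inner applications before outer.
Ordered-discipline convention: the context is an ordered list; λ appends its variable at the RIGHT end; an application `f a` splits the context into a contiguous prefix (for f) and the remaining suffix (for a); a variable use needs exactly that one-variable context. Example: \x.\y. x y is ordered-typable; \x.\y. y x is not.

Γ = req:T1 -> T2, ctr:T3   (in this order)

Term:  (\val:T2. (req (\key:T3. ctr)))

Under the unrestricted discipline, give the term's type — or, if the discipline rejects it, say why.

not well-typed under unrestricted — a type mismatch blocks all five
counts: req: 1×, ctr: 1×, val (bound): 0×, key (bound): 0×
use order (left to right): req, ctr
typing: ill-typed: an application expects T1 but receives T3 -> T3
per-discipline verdicts: ordered ✗; linear ✗; affine ✗; relevant ✗; unrestricted ✗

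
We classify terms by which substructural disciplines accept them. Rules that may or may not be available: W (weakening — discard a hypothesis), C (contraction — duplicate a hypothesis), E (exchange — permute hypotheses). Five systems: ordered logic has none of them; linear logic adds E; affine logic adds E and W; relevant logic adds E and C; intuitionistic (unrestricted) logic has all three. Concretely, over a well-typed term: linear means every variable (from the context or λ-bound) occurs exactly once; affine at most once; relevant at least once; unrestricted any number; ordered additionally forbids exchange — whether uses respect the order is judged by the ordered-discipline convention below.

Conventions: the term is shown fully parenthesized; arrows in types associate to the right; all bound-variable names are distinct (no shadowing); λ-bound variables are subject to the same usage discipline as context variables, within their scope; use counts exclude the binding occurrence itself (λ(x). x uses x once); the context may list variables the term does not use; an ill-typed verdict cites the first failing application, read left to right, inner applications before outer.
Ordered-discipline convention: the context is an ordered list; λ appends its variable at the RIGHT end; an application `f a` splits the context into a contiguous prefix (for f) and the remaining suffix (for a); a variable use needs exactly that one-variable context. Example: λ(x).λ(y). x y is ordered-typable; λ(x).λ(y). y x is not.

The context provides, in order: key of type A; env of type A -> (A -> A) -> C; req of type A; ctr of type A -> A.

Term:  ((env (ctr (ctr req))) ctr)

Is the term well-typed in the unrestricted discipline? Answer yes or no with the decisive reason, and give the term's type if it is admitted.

yes — well-typed at C; no restrictions here; term : C
counts: key ×0; env ×1; req ×1; ctr ×3
left-to-right use order: env, ctr, ctr, req, ctr
typing: well-typed — term : C
across the five disciplines: ordered ✗, linear ✗, affine ✗, relevant ✗, unrestricted ✓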